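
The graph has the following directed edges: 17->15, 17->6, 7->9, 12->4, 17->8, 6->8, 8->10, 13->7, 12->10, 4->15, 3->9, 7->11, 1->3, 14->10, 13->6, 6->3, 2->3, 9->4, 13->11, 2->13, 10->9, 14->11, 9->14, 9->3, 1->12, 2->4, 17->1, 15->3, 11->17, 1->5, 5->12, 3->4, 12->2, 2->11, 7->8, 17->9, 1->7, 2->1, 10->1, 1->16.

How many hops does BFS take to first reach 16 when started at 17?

2

Level 0: 17
Level 1: 1, 6, 8, 9, 15
Level 2: 3, 4, 5, 7, 10, 12, 14, 16
Level 3: 2, 11
Level 4: 13
16 first appears at level 2.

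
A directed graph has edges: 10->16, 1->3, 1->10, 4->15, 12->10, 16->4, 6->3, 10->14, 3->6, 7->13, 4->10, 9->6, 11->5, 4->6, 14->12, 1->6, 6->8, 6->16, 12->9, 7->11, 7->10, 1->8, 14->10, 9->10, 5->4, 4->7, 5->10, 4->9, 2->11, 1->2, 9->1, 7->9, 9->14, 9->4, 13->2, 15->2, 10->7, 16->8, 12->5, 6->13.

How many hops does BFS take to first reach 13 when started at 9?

2

Level 0: 9
Level 1: 1, 4, 6, 10, 14
Level 2: 2, 3, 7, 8, 12, 13, 15, 16
Level 3: 5, 11
13 first appears at level 2.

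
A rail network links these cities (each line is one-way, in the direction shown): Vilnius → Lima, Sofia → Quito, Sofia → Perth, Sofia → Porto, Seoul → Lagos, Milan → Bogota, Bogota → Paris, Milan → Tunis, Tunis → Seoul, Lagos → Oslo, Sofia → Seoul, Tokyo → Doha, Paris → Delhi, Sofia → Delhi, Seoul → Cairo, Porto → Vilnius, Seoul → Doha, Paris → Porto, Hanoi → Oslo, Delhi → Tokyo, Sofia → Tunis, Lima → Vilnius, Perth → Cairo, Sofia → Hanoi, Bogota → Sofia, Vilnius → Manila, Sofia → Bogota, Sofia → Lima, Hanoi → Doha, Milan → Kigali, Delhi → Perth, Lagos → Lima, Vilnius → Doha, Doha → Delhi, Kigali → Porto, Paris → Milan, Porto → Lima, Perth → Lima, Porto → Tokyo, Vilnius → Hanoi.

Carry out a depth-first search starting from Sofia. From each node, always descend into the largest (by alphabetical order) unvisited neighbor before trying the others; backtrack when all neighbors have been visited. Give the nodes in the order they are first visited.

Sofia, Tunis, Seoul, Lagos, Oslo, Lima, Vilnius, Manila, Hanoi, Doha, Delhi, Tokyo, Perth, Cairo, Quito, Porto, Bogota, Paris, Milan, Kigali

Visit Sofia
Sofia → Tunis
Tunis → Seoul
Seoul → Lagos
Lagos → Oslo
Lagos → Lima
Lima → Vilnius
Vilnius → Manila
Vilnius → Hanoi
Hanoi → Doha
Doha → Delhi
Delhi → Tokyo
Delhi → Perth
Perth → Cairo
Sofia → Quito
Sofia → Porto
Sofia → Bogota
Bogota → Paris
Paris → Milan
Milan → Kigali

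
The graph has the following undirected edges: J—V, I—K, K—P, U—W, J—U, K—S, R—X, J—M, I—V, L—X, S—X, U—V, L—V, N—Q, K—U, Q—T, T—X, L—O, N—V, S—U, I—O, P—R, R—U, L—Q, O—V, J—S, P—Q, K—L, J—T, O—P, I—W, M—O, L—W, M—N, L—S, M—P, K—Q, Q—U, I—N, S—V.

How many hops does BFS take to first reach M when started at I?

2

Level 0: I
Level 1: K, N, O, V, W
Level 2: J, L, M, P, Q, S, U
Level 3: R, T, X
M first appears at level 2.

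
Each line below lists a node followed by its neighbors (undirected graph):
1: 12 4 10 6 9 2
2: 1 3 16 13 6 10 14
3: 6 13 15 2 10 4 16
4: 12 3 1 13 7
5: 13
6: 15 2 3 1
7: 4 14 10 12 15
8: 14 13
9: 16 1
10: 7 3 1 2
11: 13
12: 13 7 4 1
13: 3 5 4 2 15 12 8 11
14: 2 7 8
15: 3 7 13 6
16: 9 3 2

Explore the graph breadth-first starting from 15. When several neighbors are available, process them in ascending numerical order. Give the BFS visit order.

15 3 6 7 13 2 4 10 16 1 12 14 5 8 11 9

Visit 15; enqueue 3, 6, 7, 13 → queue [3, 6, 7, 13]
Visit 3; enqueue 2, 4, 10, 16 → queue [6, 7, 13, 2, 4, 10, 16]
Visit 6; enqueue 1 → queue [7, 13, 2, 4, 10, 16, 1]
Visit 7; enqueue 12, 14 → queue [13, 2, 4, 10, 16, 1, 12, 14]
Visit 13; enqueue 5, 8, 11 → queue [2, 4, 10, 16, 1, 12, 14, 5, 8, 11]
Visit 2 → queue [4, 10, 16, 1, 12, 14, 5, 8, 11]
Visit 4 → queue [10, 16, 1, 12, 14, 5, 8, 11]
Visit 10 → queue [16, 1, 12, 14, 5, 8, 11]
Visit 16; enqueue 9 → queue [1, 12, 14, 5, 8, 11, 9]
Visit 1 → queue [12, 14, 5, 8, 11, 9]
Visit 12 → queue [14, 5, 8, 11, 9]
Visit 14 → queue [5, 8, 11, 9]
Visit 5 → queue [8, 11, 9]
Visit 8 → queue [11, 9]
Visit 11 → queue [9]
Visit 9 → queue []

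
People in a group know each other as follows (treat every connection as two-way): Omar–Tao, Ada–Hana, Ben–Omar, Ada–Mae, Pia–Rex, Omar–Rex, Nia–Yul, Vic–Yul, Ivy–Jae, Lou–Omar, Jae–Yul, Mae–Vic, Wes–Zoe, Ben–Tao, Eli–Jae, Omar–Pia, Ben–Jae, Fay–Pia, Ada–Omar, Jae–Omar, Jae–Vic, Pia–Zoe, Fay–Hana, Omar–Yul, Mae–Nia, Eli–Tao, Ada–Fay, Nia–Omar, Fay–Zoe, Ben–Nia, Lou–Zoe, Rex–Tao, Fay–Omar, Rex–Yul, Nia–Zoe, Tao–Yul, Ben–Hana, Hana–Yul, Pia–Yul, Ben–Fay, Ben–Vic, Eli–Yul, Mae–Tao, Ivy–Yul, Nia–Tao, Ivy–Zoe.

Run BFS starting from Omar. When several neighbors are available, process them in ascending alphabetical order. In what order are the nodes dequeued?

Omar -> Ada -> Ben -> Fay -> Jae -> Lou -> Nia -> Pia -> Rex -> Tao -> Yul -> Hana -> Mae -> Vic -> Zoe -> Eli -> Ivy -> Wes

Visit Omar; enqueue Ada, Ben, Fay, Jae, Lou, Nia, Pia, Rex, Tao, Yul → queue [Ada, Ben, Fay, Jae, Lou, Nia, Pia, Rex, Tao, Yul]
Visit Ada; enqueue Hana, Mae → queue [Ben, Fay, Jae, Lou, Nia, Pia, Rex, Tao, Yul, Hana, Mae]
Visit Ben; enqueue Vic → queue [Fay, Jae, Lou, Nia, Pia, Rex, Tao, Yul, Hana, Mae, Vic]
Visit Fay; enqueue Zoe → queue [Jae, Lou, Nia, Pia, Rex, Tao, Yul, Hana, Mae, Vic, Zoe]
Visit Jae; enqueue Eli, Ivy → queue [Lou, Nia, Pia, Rex, Tao, Yul, Hana, Mae, Vic, Zoe, Eli, Ivy]
Visit Lou → queue [Nia, Pia, Rex, Tao, Yul, Hana, Mae, Vic, Zoe, Eli, Ivy]
Visit Nia → queue [Pia, Rex, Tao, Yul, Hana, Mae, Vic, Zoe, Eli, Ivy]
Visit Pia → queue [Rex, Tao, Yul, Hana, Mae, Vic, Zoe, Eli, Ivy]
Visit Rex → queue [Tao, Yul, Hana, Mae, Vic, Zoe, Eli, Ivy]
Visit Tao → queue [Yul, Hana, Mae, Vic, Zoe, Eli, Ivy]
Visit Yul → queue [Hana, Mae, Vic, Zoe, Eli, Ivy]
Visit Hana → queue [Mae, Vic, Zoe, Eli, Ivy]
Visit Mae → queue [Vic, Zoe, Eli, Ivy]
Visit Vic → queue [Zoe, Eli, Ivy]
Visit Zoe; enqueue Wes → queue [Eli, Ivy, Wes]
Visit Eli → queue [Ivy, Wes]
Visit Ivy → queue [Wes]
Visit Wes → queue []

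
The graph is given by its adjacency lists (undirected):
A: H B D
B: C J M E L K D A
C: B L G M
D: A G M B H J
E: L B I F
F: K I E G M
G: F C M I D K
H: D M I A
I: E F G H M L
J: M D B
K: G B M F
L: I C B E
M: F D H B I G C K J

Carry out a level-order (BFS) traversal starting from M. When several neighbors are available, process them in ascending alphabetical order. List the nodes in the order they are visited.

M B C D F G H I J K A E L

Visit M; enqueue B, C, D, F, G, H, I, J, K → queue [B, C, D, F, G, H, I, J, K]
Visit B; enqueue A, E, L → queue [C, D, F, G, H, I, J, K, A, E, L]
Visit C → queue [D, F, G, H, I, J, K, A, E, L]
Visit D → queue [F, G, H, I, J, K, A, E, L]
Visit F → queue [G, H, I, J, K, A, E, L]
Visit G → queue [H, I, J, K, A, E, L]
Visit H → queue [I, J, K, A, E, L]
Visit I → queue [J, K, A, E, L]
Visit J → queue [K, A, E, L]
Visit K → queue [A, E, L]
Visit A → queue [E, L]
Visit E → queue [L]
Visit L → queue []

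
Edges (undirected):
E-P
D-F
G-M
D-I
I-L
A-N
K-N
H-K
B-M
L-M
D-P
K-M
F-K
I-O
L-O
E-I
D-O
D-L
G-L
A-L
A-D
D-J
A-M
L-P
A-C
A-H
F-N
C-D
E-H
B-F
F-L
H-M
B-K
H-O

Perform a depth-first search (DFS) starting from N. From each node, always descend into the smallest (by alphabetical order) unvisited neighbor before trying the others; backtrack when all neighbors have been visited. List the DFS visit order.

Visit N
N → A
A → C
C → D
D → F
F → B
B → K
K → H
H → E
E → I
I → L
L → G
G → M
L → O
L → P
D → J

N, A, C, D, F, B, K, H, E, I, L, G, M, O, P, J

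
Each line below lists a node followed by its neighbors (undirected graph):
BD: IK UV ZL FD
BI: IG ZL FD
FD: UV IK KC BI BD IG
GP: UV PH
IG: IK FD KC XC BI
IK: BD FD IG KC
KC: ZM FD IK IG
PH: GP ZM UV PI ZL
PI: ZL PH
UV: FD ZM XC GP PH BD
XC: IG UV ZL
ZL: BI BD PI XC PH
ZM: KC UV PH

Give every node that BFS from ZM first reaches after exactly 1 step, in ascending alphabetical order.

KC, PH, UV

Level 0: ZM
Level 1: KC, PH, UV
Level 2: BD, FD, GP, IG, IK, PI, XC, ZL
Level 3: BI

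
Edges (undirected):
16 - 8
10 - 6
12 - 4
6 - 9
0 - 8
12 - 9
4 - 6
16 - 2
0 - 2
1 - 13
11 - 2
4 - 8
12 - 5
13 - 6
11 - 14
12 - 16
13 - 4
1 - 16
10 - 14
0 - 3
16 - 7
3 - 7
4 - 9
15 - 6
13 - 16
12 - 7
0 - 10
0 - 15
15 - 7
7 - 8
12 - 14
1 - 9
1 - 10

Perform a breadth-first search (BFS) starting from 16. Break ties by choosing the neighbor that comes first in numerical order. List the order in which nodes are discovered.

16 1 2 7 8 12 13 9 10 0 11 3 15 4 5 14 6

Visit 16; enqueue 1, 2, 7, 8, 12, 13 → queue [1, 2, 7, 8, 12, 13]
Visit 1; enqueue 9, 10 → queue [2, 7, 8, 12, 13, 9, 10]
Visit 2; enqueue 0, 11 → queue [7, 8, 12, 13, 9, 10, 0, 11]
Visit 7; enqueue 3, 15 → queue [8, 12, 13, 9, 10, 0, 11, 3, 15]
Visit 8; enqueue 4 → queue [12, 13, 9, 10, 0, 11, 3, 15, 4]
Visit 12; enqueue 5, 14 → queue [13, 9, 10, 0, 11, 3, 15, 4, 5, 14]
Visit 13; enqueue 6 → queue [9, 10, 0, 11, 3, 15, 4, 5, 14, 6]
Visit 9 → queue [10, 0, 11, 3, 15, 4, 5, 14, 6]
Visit 10 → queue [0, 11, 3, 15, 4, 5, 14, 6]
Visit 0 → queue [11, 3, 15, 4, 5, 14, 6]
Visit 11 → queue [3, 15, 4, 5, 14, 6]
Visit 3 → queue [15, 4, 5, 14, 6]
Visit 15 → queue [4, 5, 14, 6]
Visit 4 → queue [5, 14, 6]
Visit 5 → queue [14, 6]
Visit 14 → queue [6]
Visit 6 → queue []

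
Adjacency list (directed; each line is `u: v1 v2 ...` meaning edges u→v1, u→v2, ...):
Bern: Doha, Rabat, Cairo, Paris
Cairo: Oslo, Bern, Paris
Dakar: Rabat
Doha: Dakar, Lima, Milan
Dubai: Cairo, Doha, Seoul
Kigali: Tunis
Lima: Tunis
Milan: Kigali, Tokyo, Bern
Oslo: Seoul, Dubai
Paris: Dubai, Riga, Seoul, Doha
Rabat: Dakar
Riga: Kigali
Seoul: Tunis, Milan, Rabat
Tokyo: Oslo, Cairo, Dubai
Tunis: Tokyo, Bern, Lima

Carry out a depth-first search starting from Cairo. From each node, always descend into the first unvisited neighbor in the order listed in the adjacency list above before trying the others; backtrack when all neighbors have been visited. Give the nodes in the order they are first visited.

Cairo, Oslo, Seoul, Tunis, Tokyo, Dubai, Doha, Dakar, Rabat, Lima, Milan, Kigali, Bern, Paris, Riga

Visit Cairo
Cairo → Oslo
Oslo → Seoul
Seoul → Tunis
Tunis → Tokyo
Tokyo → Dubai
Dubai → Doha
Doha → Dakar
Dakar → Rabat
Doha → Lima
Doha → Milan
Milan → Kigali
Milan → Bern
Bern → Paris
Paris → Riga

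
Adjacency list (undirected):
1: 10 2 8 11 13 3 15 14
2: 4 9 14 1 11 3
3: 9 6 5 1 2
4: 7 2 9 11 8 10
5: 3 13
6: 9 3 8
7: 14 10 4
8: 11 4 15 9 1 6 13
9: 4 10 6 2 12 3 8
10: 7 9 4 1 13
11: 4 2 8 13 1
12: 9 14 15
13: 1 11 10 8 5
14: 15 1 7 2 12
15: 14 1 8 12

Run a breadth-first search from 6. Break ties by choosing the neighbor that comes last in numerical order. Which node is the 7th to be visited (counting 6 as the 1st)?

4

Visit 6; enqueue 9, 8, 3 → queue [9, 8, 3]
Visit 9; enqueue 12, 10, 4, 2 → queue [8, 3, 12, 10, 4, 2]
Visit 8; enqueue 15, 13, 11, 1 → queue [3, 12, 10, 4, 2, 15, 13, 11, 1]
Visit 3; enqueue 5 → queue [12, 10, 4, 2, 15, 13, 11, 1, 5]
Visit 12; enqueue 14 → queue [10, 4, 2, 15, 13, 11, 1, 5, 14]
Visit 10; enqueue 7 → queue [4, 2, 15, 13, 11, 1, 5, 14, 7]
Visit 4 → queue [2, 15, 13, 11, 1, 5, 14, 7]
Visit 2 → queue [15, 13, 11, 1, 5, 14, 7]
Visit 15 → queue [13, 11, 1, 5, 14, 7]
Visit 13 → queue [11, 1, 5, 14, 7]
Visit 11 → queue [1, 5, 14, 7]
Visit 1 → queue [5, 14, 7]
Visit 5 → queue [14, 7]
Visit 14 → queue [7]
Visit 7 → queue []

Visit order: 6, 9, 8, 3, 12, 10, 4, 2, 15, 13, 11, 1, 5, 14, 7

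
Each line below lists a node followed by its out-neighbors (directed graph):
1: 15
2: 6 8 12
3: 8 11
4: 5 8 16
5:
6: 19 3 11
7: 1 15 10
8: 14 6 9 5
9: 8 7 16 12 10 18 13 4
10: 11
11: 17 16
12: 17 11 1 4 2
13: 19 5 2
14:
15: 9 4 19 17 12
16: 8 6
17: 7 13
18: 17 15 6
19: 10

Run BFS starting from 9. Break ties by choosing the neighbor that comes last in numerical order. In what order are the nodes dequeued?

Visit 9; enqueue 18, 16, 13, 12, 10, 8, 7, 4 → queue [18, 16, 13, 12, 10, 8, 7, 4]
Visit 18; enqueue 17, 15, 6 → queue [16, 13, 12, 10, 8, 7, 4, 17, 15, 6]
Visit 16 → queue [13, 12, 10, 8, 7, 4, 17, 15, 6]
Visit 13; enqueue 19, 5, 2 → queue [12, 10, 8, 7, 4, 17, 15, 6, 19, 5, 2]
Visit 12; enqueue 11, 1 → queue [10, 8, 7, 4, 17, 15, 6, 19, 5, 2, 11, 1]
Visit 10 → queue [8, 7, 4, 17, 15, 6, 19, 5, 2, 11, 1]
Visit 8; enqueue 14 → queue [7, 4, 17, 15, 6, 19, 5, 2, 11, 1, 14]
Visit 7 → queue [4, 17, 15, 6, 19, 5, 2, 11, 1, 14]
Visit 4 → queue [17, 15, 6, 19, 5, 2, 11, 1, 14]
Visit 17 → queue [15, 6, 19, 5, 2, 11, 1, 14]
Visit 15 → queue [6, 19, 5, 2, 11, 1, 14]
Visit 6; enqueue 3 → queue [19, 5, 2, 11, 1, 14, 3]
Visit 19 → queue [5, 2, 11, 1, 14, 3]
Visit 5 → queue [2, 11, 1, 14, 3]
Visit 2 → queue [11, 1, 14, 3]
Visit 11 → queue [1, 14, 3]
Visit 1 → queue [14, 3]
Visit 14 → queue [3]
Visit 3 → queue []

9, 18, 16, 13, 12, 10, 8, 7, 4, 17, 15, 6, 19, 5, 2, 11, 1, 14, 3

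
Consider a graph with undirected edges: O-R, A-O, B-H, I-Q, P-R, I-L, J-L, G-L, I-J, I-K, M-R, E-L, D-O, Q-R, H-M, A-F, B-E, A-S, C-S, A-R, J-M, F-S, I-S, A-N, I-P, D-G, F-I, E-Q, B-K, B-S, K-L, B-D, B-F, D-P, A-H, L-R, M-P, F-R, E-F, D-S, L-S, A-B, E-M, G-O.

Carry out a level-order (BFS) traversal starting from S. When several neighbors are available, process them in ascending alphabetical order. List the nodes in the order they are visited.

Visit S; enqueue A, B, C, D, F, I, L → queue [A, B, C, D, F, I, L]
Visit A; enqueue H, N, O, R → queue [B, C, D, F, I, L, H, N, O, R]
Visit B; enqueue E, K → queue [C, D, F, I, L, H, N, O, R, E, K]
Visit C → queue [D, F, I, L, H, N, O, R, E, K]
Visit D; enqueue G, P → queue [F, I, L, H, N, O, R, E, K, G, P]
Visit F → queue [I, L, H, N, O, R, E, K, G, P]
Visit I; enqueue J, Q → queue [L, H, N, O, R, E, K, G, P, J, Q]
Visit L → queue [H, N, O, R, E, K, G, P, J, Q]
Visit H; enqueue M → queue [N, O, R, E, K, G, P, J, Q, M]
Visit N → queue [O, R, E, K, G, P, J, Q, M]
Visit O → queue [R, E, K, G, P, J, Q, M]
Visit R → queue [E, K, G, P, J, Q, M]
Visit E → queue [K, G, P, J, Q, M]
Visit K → queue [G, P, J, Q, M]
Visit G → queue [P, J, Q, M]
Visit P → queue [J, Q, M]
Visit J → queue [Q, M]
Visit Q → queue [M]
Visit M → queue []

S A B C D F I L H N O R E K G P J Q M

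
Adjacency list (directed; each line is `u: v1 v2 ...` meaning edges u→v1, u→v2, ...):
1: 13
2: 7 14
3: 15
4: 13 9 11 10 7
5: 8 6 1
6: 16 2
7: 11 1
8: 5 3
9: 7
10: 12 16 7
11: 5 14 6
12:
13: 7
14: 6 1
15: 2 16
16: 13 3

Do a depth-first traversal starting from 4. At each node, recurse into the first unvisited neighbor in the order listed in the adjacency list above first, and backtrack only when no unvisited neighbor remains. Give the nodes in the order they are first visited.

4 → 13 → 7 → 11 → 5 → 8 → 3 → 15 → 2 → 14 → 6 → 16 → 1 → 9 → 10 → 12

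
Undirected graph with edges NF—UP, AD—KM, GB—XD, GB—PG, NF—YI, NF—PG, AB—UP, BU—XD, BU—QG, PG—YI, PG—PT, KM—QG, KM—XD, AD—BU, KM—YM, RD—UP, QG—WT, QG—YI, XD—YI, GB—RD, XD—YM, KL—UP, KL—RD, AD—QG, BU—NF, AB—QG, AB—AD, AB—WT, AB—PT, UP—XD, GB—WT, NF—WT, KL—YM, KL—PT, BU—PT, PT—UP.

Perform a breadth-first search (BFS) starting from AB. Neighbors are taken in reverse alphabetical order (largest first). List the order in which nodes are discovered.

AB, WT, UP, QG, PT, AD, NF, GB, XD, RD, KL, YI, KM, BU, PG, YM

Visit AB; enqueue WT, UP, QG, PT, AD → queue [WT, UP, QG, PT, AD]
Visit WT; enqueue NF, GB → queue [UP, QG, PT, AD, NF, GB]
Visit UP; enqueue XD, RD, KL → queue [QG, PT, AD, NF, GB, XD, RD, KL]
Visit QG; enqueue YI, KM, BU → queue [PT, AD, NF, GB, XD, RD, KL, YI, KM, BU]
Visit PT; enqueue PG → queue [AD, NF, GB, XD, RD, KL, YI, KM, BU, PG]
Visit AD → queue [NF, GB, XD, RD, KL, YI, KM, BU, PG]
Visit NF → queue [GB, XD, RD, KL, YI, KM, BU, PG]
Visit GB → queue [XD, RD, KL, YI, KM, BU, PG]
Visit XD; enqueue YM → queue [RD, KL, YI, KM, BU, PG, YM]
Visit RD → queue [KL, YI, KM, BU, PG, YM]
Visit KL → queue [YI, KM, BU, PG, YM]
Visit YI → queue [KM, BU, PG, YM]
Visit KM → queue [BU, PG, YM]
Visit BU → queue [PG, YM]
Visit PG → queue [YM]
Visit YM → queue []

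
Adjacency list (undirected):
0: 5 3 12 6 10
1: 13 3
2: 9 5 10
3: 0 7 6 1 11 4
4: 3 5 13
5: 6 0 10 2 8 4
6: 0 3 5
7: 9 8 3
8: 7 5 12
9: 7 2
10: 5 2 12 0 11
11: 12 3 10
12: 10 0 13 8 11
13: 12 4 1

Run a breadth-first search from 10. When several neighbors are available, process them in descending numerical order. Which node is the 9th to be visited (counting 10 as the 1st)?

Visit 10; enqueue 12, 11, 5, 2, 0 → queue [12, 11, 5, 2, 0]
Visit 12; enqueue 13, 8 → queue [11, 5, 2, 0, 13, 8]
Visit 11; enqueue 3 → queue [5, 2, 0, 13, 8, 3]
Visit 5; enqueue 6, 4 → queue [2, 0, 13, 8, 3, 6, 4]
Visit 2; enqueue 9 → queue [0, 13, 8, 3, 6, 4, 9]
Visit 0 → queue [13, 8, 3, 6, 4, 9]
Visit 13; enqueue 1 → queue [8, 3, 6, 4, 9, 1]
Visit 8; enqueue 7 → queue [3, 6, 4, 9, 1, 7]
Visit 3 → queue [6, 4, 9, 1, 7]
Visit 6 → queue [4, 9, 1, 7]
Visit 4 → queue [9, 1, 7]
Visit 9 → queue [1, 7]
Visit 1 → queue [7]
Visit 7 → queue []

Visit order: 10, 12, 11, 5, 2, 0, 13, 8, 3, 6, 4, 9, 1, 7

3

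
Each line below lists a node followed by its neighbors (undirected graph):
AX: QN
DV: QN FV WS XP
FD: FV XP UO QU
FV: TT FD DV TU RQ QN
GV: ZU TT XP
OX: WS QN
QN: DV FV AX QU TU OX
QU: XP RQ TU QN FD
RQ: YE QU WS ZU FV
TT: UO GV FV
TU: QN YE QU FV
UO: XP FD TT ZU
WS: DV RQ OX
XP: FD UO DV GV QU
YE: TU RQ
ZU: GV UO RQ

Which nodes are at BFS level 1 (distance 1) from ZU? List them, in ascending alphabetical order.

Level 0: ZU
Level 1: GV, RQ, UO
Level 2: FD, FV, QU, TT, WS, XP, YE
Level 3: DV, OX, QN, TU
Level 4: AX

GV, RQ, UO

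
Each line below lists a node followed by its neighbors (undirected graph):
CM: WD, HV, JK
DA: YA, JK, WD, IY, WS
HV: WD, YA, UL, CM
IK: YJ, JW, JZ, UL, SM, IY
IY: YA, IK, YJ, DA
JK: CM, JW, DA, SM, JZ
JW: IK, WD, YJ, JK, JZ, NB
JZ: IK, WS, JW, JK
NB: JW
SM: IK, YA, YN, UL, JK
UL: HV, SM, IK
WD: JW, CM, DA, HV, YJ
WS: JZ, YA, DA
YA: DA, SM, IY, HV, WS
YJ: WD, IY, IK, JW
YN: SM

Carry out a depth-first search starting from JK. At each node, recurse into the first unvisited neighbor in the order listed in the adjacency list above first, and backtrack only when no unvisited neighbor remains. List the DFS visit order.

Visit JK
JK → CM
CM → WD
WD → JW
JW → IK
IK → YJ
YJ → IY
IY → YA
YA → DA
DA → WS
WS → JZ
YA → SM
SM → YN
SM → UL
UL → HV
JW → NB

JK -> CM -> WD -> JW -> IK -> YJ -> IY -> YA -> DA -> WS -> JZ -> SM -> YN -> UL -> HV -> NB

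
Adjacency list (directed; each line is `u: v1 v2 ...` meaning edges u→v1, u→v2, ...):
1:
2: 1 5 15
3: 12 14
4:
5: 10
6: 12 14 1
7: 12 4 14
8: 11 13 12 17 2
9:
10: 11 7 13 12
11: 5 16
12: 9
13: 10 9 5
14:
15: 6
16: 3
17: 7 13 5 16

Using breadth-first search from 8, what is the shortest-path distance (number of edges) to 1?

2

Level 0: 8
Level 1: 2, 11, 12, 13, 17
Level 2: 1, 5, 7, 9, 10, 15, 16
Level 3: 3, 4, 6, 14
1 first appears at level 2.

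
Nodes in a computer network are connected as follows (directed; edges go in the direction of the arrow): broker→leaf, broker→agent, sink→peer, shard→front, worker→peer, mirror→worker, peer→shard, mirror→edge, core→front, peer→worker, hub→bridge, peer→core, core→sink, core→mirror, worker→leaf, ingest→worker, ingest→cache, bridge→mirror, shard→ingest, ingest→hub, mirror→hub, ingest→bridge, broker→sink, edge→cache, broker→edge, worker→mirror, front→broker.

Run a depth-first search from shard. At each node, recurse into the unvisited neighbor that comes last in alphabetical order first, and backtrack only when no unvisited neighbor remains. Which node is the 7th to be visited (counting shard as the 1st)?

mirror

Visit shard
shard → ingest
ingest → worker
worker → peer
peer → core
core → sink
core → mirror
mirror → hub
hub → bridge
mirror → edge
edge → cache
core → front
front → broker
broker → leaf
broker → agent

Visit order: shard, ingest, worker, peer, core, sink, mirror, hub, bridge, edge, cache, front, broker, leaf, agent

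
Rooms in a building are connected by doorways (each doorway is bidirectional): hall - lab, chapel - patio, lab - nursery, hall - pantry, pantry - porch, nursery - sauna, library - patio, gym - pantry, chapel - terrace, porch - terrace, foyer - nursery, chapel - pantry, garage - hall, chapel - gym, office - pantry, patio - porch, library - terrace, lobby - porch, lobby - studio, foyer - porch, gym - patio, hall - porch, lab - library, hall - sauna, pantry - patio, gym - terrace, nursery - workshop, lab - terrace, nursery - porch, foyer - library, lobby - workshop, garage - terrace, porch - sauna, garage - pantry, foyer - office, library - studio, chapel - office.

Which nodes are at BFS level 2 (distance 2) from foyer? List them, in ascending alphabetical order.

Level 0: foyer
Level 1: library, nursery, office, porch
Level 2: chapel, hall, lab, lobby, pantry, patio, sauna, studio, terrace, workshop
Level 3: garage, gym

chapel, hall, lab, lobby, pantry, patio, sauna, studio, terrace, workshop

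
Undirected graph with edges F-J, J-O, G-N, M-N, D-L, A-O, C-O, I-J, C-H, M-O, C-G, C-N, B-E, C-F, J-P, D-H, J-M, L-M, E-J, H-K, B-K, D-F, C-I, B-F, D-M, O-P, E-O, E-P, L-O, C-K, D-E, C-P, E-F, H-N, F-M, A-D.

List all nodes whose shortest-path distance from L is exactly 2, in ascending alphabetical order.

Level 0: L
Level 1: D, M, O
Level 2: A, C, E, F, H, J, N, P
Level 3: B, G, I, K

A, C, E, F, H, J, N, P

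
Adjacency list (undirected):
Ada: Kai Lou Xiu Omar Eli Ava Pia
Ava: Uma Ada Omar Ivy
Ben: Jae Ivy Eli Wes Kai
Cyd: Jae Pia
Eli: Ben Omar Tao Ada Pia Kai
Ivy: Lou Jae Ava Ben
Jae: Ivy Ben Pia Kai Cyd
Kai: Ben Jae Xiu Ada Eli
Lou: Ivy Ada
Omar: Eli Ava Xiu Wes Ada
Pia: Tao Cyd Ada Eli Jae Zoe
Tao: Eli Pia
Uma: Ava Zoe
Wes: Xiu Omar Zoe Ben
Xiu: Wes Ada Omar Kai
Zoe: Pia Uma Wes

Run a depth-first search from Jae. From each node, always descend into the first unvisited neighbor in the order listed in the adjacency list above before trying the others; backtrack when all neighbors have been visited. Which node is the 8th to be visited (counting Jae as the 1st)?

Omar

Visit Jae
Jae → Ivy
Ivy → Lou
Lou → Ada
Ada → Kai
Kai → Ben
Ben → Eli
Eli → Omar
Omar → Ava
Ava → Uma
Uma → Zoe
Zoe → Pia
Pia → Tao
Pia → Cyd
Zoe → Wes
Wes → Xiu

Visit order: Jae, Ivy, Lou, Ada, Kai, Ben, Eli, Omar, Ava, Uma, Zoe, Pia, Tao, Cyd, Wes, Xiu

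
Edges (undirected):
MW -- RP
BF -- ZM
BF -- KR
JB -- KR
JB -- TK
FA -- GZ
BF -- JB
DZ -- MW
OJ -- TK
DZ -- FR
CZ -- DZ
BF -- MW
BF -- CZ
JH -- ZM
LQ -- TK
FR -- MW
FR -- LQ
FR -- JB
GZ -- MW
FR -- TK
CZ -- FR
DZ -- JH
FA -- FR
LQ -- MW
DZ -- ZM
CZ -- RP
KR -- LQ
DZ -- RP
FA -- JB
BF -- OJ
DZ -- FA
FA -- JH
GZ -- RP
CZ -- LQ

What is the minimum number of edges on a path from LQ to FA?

Level 0: LQ
Level 1: CZ, FR, KR, MW, TK
Level 2: BF, DZ, FA, GZ, JB, OJ, RP
Level 3: JH, ZM
FA first appears at level 2.

2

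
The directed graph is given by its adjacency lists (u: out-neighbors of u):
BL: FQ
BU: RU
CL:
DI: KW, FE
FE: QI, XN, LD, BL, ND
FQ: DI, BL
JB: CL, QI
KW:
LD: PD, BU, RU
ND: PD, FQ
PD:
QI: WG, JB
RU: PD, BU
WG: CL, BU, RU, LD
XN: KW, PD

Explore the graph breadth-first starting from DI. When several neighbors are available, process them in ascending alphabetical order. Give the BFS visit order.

DI, FE, KW, BL, LD, ND, QI, XN, FQ, BU, PD, RU, JB, WG, CL

Visit DI; enqueue FE, KW → queue [FE, KW]
Visit FE; enqueue BL, LD, ND, QI, XN → queue [KW, BL, LD, ND, QI, XN]
Visit KW → queue [BL, LD, ND, QI, XN]
Visit BL; enqueue FQ → queue [LD, ND, QI, XN, FQ]
Visit LD; enqueue BU, PD, RU → queue [ND, QI, XN, FQ, BU, PD, RU]
Visit ND → queue [QI, XN, FQ, BU, PD, RU]
Visit QI; enqueue JB, WG → queue [XN, FQ, BU, PD, RU, JB, WG]
Visit XN → queue [FQ, BU, PD, RU, JB, WG]
Visit FQ → queue [BU, PD, RU, JB, WG]
Visit BU → queue [PD, RU, JB, WG]
Visit PD → queue [RU, JB, WG]
Visit RU → queue [JB, WG]
Visit JB; enqueue CL → queue [WG, CL]
Visit WG → queue [CL]
Visit CL → queue []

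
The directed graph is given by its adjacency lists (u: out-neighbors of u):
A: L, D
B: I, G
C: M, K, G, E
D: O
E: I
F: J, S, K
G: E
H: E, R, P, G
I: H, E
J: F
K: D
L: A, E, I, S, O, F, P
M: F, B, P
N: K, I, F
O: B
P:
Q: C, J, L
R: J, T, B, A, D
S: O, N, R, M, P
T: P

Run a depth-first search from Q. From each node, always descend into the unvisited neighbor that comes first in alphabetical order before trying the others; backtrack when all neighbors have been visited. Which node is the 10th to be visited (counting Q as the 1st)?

D

Visit Q
Q → C
C → E
E → I
I → H
H → G
H → P
H → R
R → A
A → D
D → O
O → B
A → L
L → F
F → J
F → K
F → S
S → M
S → N
R → T

Visit order: Q, C, E, I, H, G, P, R, A, D, O, B, L, F, J, K, S, M, N, T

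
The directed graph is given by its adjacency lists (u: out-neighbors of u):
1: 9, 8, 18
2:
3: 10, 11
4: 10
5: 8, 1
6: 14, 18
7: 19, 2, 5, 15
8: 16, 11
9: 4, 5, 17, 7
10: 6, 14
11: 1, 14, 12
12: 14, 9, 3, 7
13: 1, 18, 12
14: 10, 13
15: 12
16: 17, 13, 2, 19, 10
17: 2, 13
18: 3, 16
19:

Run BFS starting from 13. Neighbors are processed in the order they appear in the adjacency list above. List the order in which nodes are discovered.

Visit 13; enqueue 1, 18, 12 → queue [1, 18, 12]
Visit 1; enqueue 9, 8 → queue [18, 12, 9, 8]
Visit 18; enqueue 3, 16 → queue [12, 9, 8, 3, 16]
Visit 12; enqueue 14, 7 → queue [9, 8, 3, 16, 14, 7]
Visit 9; enqueue 4, 5, 17 → queue [8, 3, 16, 14, 7, 4, 5, 17]
Visit 8; enqueue 11 → queue [3, 16, 14, 7, 4, 5, 17, 11]
Visit 3; enqueue 10 → queue [16, 14, 7, 4, 5, 17, 11, 10]
Visit 16; enqueue 2, 19 → queue [14, 7, 4, 5, 17, 11, 10, 2, 19]
Visit 14 → queue [7, 4, 5, 17, 11, 10, 2, 19]
Visit 7; enqueue 15 → queue [4, 5, 17, 11, 10, 2, 19, 15]
Visit 4 → queue [5, 17, 11, 10, 2, 19, 15]
Visit 5 → queue [17, 11, 10, 2, 19, 15]
Visit 17 → queue [11, 10, 2, 19, 15]
Visit 11 → queue [10, 2, 19, 15]
Visit 10; enqueue 6 → queue [2, 19, 15, 6]
Visit 2 → queue [19, 15, 6]
Visit 19 → queue [15, 6]
Visit 15 → queue [6]
Visit 6 → queue []

13, 1, 18, 12, 9, 8, 3, 16, 14, 7, 4, 5, 17, 11, 10, 2, 19, 15, 6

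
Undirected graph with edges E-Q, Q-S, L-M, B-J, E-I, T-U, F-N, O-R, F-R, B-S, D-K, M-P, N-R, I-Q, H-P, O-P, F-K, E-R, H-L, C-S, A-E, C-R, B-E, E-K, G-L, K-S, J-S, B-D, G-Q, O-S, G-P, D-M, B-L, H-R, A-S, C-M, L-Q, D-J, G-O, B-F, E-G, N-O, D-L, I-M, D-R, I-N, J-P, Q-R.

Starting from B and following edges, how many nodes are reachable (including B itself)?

19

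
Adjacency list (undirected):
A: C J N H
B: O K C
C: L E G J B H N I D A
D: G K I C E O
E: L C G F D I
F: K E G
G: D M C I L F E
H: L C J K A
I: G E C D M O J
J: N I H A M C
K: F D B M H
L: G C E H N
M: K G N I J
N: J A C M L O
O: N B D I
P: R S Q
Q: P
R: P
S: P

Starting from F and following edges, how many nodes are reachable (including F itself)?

15

BFS from F visits: F, K, E, G, D, B, M, H, L, C, I, O, N, J, A
Reachable nodes: 15 of 19 total.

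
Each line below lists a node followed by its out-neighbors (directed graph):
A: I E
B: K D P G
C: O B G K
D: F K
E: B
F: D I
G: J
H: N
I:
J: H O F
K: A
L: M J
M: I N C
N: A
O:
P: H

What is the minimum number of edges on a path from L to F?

Level 0: L
Level 1: J, M
Level 2: C, F, H, I, N, O
Level 3: A, B, D, G, K
Level 4: E, P
F first appears at level 2.

2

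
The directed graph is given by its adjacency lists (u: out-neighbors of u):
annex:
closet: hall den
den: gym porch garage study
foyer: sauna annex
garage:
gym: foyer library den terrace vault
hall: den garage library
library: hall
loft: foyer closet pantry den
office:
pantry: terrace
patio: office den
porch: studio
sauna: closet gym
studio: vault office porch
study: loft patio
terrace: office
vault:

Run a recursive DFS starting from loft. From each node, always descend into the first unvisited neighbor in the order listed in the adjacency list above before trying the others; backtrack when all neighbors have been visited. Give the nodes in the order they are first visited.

loft -> foyer -> sauna -> closet -> hall -> den -> gym -> library -> terrace -> office -> vault -> porch -> studio -> garage -> study -> patio -> annex -> pantry

Visit loft
loft → foyer
foyer → sauna
sauna → closet
closet → hall
hall → den
den → gym
gym → library
gym → terrace
terrace → office
gym → vault
den → porch
porch → studio
den → garage
den → study
study → patio
foyer → annex
loft → pantry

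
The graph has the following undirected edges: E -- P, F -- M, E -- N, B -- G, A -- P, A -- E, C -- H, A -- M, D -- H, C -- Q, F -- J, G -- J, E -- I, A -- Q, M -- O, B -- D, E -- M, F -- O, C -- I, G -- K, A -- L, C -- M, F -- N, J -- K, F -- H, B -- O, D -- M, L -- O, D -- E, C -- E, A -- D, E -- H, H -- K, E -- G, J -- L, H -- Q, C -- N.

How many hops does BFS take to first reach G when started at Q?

3

Level 0: Q
Level 1: A, C, H
Level 2: D, E, F, I, K, L, M, N, P
Level 3: B, G, J, O
G first appears at level 3.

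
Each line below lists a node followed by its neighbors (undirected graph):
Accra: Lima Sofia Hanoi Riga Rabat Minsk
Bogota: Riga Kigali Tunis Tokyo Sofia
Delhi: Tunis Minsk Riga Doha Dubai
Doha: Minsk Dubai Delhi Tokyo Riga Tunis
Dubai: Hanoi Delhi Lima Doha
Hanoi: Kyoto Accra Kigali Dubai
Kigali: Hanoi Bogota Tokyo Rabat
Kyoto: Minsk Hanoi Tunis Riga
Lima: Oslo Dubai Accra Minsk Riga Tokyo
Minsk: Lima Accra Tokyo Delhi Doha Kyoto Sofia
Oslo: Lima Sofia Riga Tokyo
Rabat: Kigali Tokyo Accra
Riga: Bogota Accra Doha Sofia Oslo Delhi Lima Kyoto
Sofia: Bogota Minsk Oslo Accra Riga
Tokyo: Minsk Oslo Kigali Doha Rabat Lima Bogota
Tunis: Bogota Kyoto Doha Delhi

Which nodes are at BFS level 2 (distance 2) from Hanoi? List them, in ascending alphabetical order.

Level 0: Hanoi
Level 1: Accra, Dubai, Kigali, Kyoto
Level 2: Bogota, Delhi, Doha, Lima, Minsk, Rabat, Riga, Sofia, Tokyo, Tunis
Level 3: Oslo

Bogota, Delhi, Doha, Lima, Minsk, Rabat, Riga, Sofia, Tokyo, Tunis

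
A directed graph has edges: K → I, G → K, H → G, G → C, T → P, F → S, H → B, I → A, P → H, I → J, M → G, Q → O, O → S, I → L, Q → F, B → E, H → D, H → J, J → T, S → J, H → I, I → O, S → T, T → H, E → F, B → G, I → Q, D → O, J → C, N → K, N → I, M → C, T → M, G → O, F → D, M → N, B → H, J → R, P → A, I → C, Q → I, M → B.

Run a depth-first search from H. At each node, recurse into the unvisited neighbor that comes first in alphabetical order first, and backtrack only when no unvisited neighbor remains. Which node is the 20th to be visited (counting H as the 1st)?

P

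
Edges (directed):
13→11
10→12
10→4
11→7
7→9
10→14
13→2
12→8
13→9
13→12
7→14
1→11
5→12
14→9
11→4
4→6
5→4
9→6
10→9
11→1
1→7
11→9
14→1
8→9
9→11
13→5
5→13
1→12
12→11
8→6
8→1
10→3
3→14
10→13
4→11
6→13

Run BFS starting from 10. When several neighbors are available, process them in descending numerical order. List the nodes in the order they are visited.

Visit 10; enqueue 14, 13, 12, 9, 4, 3 → queue [14, 13, 12, 9, 4, 3]
Visit 14; enqueue 1 → queue [13, 12, 9, 4, 3, 1]
Visit 13; enqueue 11, 5, 2 → queue [12, 9, 4, 3, 1, 11, 5, 2]
Visit 12; enqueue 8 → queue [9, 4, 3, 1, 11, 5, 2, 8]
Visit 9; enqueue 6 → queue [4, 3, 1, 11, 5, 2, 8, 6]
Visit 4 → queue [3, 1, 11, 5, 2, 8, 6]
Visit 3 → queue [1, 11, 5, 2, 8, 6]
Visit 1; enqueue 7 → queue [11, 5, 2, 8, 6, 7]
Visit 11 → queue [5, 2, 8, 6, 7]
Visit 5 → queue [2, 8, 6, 7]
Visit 2 → queue [8, 6, 7]
Visit 8 → queue [6, 7]
Visit 6 → queue [7]
Visit 7 → queue []

10, 14, 13, 12, 9, 4, 3, 1, 11, 5, 2, 8, 6, 7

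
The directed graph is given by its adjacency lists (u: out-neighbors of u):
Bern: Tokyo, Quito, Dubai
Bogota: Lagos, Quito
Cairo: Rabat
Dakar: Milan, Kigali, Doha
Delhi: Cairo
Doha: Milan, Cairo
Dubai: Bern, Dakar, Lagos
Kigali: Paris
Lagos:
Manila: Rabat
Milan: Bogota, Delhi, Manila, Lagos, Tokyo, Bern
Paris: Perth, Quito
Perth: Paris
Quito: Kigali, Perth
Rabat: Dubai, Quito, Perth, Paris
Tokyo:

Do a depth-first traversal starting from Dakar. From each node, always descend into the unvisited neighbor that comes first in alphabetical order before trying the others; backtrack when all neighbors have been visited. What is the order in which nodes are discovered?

Visit Dakar
Dakar → Doha
Doha → Cairo
Cairo → Rabat
Rabat → Dubai
Dubai → Bern
Bern → Quito
Quito → Kigali
Kigali → Paris
Paris → Perth
Bern → Tokyo
Dubai → Lagos
Doha → Milan
Milan → Bogota
Milan → Delhi
Milan → Manila

Dakar → Doha → Cairo → Rabat → Dubai → Bern → Quito → Kigali → Paris → Perth → Tokyo → Lagos → Milan → Bogota → Delhi → Manila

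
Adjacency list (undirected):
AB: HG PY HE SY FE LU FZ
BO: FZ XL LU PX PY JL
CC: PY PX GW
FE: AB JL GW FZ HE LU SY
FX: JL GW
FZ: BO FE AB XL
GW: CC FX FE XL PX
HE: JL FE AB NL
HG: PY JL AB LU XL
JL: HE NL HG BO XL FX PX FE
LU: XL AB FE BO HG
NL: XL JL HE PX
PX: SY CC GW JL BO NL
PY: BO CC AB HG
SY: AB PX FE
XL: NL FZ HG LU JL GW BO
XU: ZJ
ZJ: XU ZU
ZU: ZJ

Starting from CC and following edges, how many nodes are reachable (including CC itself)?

BFS from CC visits: CC, GW, PX, PY, FE, FX, XL, BO, JL, NL, SY, AB, HG, FZ, HE, LU
Reachable nodes: 16 of 19 total.

16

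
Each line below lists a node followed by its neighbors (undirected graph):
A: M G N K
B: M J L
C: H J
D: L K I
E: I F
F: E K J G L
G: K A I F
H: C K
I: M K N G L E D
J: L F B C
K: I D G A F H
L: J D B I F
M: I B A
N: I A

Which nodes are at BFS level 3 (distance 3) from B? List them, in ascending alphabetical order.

E, G, H, K, N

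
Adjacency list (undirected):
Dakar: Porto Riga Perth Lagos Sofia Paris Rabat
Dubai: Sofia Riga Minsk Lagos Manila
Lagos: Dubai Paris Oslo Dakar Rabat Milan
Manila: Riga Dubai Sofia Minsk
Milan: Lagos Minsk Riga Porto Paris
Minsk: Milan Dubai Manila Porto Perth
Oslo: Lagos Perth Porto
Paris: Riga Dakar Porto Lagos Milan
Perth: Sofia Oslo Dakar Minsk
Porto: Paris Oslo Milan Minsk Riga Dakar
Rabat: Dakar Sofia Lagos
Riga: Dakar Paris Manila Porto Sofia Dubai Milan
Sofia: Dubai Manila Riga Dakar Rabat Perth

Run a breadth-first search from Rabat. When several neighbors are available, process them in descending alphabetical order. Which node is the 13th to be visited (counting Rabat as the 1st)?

Visit Rabat; enqueue Sofia, Lagos, Dakar → queue [Sofia, Lagos, Dakar]
Visit Sofia; enqueue Riga, Perth, Manila, Dubai → queue [Lagos, Dakar, Riga, Perth, Manila, Dubai]
Visit Lagos; enqueue Paris, Oslo, Milan → queue [Dakar, Riga, Perth, Manila, Dubai, Paris, Oslo, Milan]
Visit Dakar; enqueue Porto → queue [Riga, Perth, Manila, Dubai, Paris, Oslo, Milan, Porto]
Visit Riga → queue [Perth, Manila, Dubai, Paris, Oslo, Milan, Porto]
Visit Perth; enqueue Minsk → queue [Manila, Dubai, Paris, Oslo, Milan, Porto, Minsk]
Visit Manila → queue [Dubai, Paris, Oslo, Milan, Porto, Minsk]
Visit Dubai → queue [Paris, Oslo, Milan, Porto, Minsk]
Visit Paris → queue [Oslo, Milan, Porto, Minsk]
Visit Oslo → queue [Milan, Porto, Minsk]
Visit Milan → queue [Porto, Minsk]
Visit Porto → queue [Minsk]
Visit Minsk → queue []

Visit order: Rabat, Sofia, Lagos, Dakar, Riga, Perth, Manila, Dubai, Paris, Oslo, Milan, Porto, Minsk

Minsk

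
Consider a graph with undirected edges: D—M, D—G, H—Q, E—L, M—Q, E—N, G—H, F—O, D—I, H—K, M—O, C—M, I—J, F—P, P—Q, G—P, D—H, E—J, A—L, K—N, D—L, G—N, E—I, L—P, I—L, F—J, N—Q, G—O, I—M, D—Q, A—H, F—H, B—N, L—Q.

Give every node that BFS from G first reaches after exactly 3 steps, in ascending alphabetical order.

C, J

Level 0: G
Level 1: D, H, N, O, P
Level 2: A, B, E, F, I, K, L, M, Q
Level 3: C, J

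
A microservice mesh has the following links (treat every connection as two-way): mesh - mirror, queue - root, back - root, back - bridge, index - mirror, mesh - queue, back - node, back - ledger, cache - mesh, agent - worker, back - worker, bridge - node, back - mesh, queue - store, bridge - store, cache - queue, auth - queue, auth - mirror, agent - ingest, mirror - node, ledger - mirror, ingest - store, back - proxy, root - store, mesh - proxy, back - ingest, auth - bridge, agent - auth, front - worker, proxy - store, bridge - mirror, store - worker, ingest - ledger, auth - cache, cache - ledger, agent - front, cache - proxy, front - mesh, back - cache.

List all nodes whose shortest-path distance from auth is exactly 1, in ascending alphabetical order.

agent, bridge, cache, mirror, queue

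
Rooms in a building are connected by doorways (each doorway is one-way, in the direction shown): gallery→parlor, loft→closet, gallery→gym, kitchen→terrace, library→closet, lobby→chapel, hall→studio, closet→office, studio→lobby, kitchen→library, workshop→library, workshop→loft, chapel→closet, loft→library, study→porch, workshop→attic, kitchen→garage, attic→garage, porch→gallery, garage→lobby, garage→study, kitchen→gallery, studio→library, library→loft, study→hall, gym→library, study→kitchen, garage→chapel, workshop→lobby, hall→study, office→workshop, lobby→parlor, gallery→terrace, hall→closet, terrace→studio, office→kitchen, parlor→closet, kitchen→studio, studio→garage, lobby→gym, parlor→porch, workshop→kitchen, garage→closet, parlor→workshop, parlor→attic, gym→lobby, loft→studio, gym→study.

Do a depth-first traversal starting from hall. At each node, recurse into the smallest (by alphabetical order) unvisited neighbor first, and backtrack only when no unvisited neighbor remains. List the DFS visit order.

Visit hall
hall → closet
closet → office
office → kitchen
kitchen → gallery
gallery → gym
gym → library
library → loft
loft → studio
studio → garage
garage → chapel
garage → lobby
lobby → parlor
parlor → attic
parlor → porch
parlor → workshop
garage → study
gallery → terrace

hall -> closet -> office -> kitchen -> gallery -> gym -> library -> loft -> studio -> garage -> chapel -> lobby -> parlor -> attic -> porch -> workshop -> study -> terrace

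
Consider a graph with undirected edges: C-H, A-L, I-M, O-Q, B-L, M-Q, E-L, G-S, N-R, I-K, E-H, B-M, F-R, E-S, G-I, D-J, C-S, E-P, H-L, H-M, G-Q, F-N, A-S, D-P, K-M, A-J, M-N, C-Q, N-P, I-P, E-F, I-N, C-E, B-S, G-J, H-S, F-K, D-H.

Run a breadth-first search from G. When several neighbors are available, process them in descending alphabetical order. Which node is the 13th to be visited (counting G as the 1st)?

D

Visit G; enqueue S, Q, J, I → queue [S, Q, J, I]
Visit S; enqueue H, E, C, B, A → queue [Q, J, I, H, E, C, B, A]
Visit Q; enqueue O, M → queue [J, I, H, E, C, B, A, O, M]
Visit J; enqueue D → queue [I, H, E, C, B, A, O, M, D]
Visit I; enqueue P, N, K → queue [H, E, C, B, A, O, M, D, P, N, K]
Visit H; enqueue L → queue [E, C, B, A, O, M, D, P, N, K, L]
Visit E; enqueue F → queue [C, B, A, O, M, D, P, N, K, L, F]
Visit C → queue [B, A, O, M, D, P, N, K, L, F]
Visit B → queue [A, O, M, D, P, N, K, L, F]
Visit A → queue [O, M, D, P, N, K, L, F]
Visit O → queue [M, D, P, N, K, L, F]
Visit M → queue [D, P, N, K, L, F]
Visit D → queue [P, N, K, L, F]
Visit P → queue [N, K, L, F]
Visit N; enqueue R → queue [K, L, F, R]
Visit K → queue [L, F, R]
Visit L → queue [F, R]
Visit F → queue [R]
Visit R → queue []

Visit order: G, S, Q, J, I, H, E, C, B, A, O, M, D, P, N, K, L, F, R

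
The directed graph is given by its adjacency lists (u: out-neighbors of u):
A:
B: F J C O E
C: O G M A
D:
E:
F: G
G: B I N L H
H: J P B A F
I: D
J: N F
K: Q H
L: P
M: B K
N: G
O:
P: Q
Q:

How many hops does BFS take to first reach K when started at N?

Level 0: N
Level 1: G
Level 2: B, H, I, L
Level 3: A, C, D, E, F, J, O, P
Level 4: M, Q
Level 5: K
K first appears at level 5.

5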